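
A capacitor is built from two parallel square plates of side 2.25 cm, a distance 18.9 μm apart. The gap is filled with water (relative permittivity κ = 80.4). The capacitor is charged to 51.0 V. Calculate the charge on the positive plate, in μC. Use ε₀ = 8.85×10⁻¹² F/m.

0.972 μC

A = (2.25 cm)² = 5.06×10⁻⁴ m².
C = κε₀A/d = 80.4 × 8.85×10⁻¹² × 5.06×10⁻⁴ / 1.89×10⁻⁵ = 1.91×10⁻⁸ F.
Q = CV = 1.91×10⁻⁸ × 51.0 = 9.72×10⁻⁷ C.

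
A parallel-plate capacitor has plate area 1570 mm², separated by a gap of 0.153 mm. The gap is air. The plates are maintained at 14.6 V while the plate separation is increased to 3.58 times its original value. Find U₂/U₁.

Battery connected ⇒ V is held fixed.
C₂ = 0.279 C₁ and U = ½CV², so U₂/U₁ = C₂/C₁ = 0.279.

U₂/U₁ ≈ 0.279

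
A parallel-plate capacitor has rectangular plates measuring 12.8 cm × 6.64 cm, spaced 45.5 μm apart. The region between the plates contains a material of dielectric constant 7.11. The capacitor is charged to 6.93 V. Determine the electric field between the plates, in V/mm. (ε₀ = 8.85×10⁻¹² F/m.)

152 V/mm

E = V/d = 6.93 / 4.55×10⁻⁵ = 1.52×10⁵ V/m.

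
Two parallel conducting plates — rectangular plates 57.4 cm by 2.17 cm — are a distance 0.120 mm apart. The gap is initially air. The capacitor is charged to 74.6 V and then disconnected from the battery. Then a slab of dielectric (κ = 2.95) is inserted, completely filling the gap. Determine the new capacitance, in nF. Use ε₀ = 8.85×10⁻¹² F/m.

C ≈ 2.71 nF

A = 57.4 × 2.17 cm² = 1.25×10⁻² m².
Initially C₁ = ε₀A/d = 8.85×10⁻¹² × 1.25×10⁻² / 1.20×10⁻⁴ = 9.19×10⁻¹⁰ F.
C = κε₀A/d scales with κ, so C₂/C₁ = κ = 2.95.
C₂ = 2.95 × 9.19×10⁻¹⁰ = 2.71×10⁻⁹ F.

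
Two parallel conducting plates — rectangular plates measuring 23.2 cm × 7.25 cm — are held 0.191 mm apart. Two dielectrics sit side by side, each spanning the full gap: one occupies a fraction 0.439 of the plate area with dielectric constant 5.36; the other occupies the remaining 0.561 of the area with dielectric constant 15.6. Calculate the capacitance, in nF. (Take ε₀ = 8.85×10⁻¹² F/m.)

A = 23.2 × 7.25 cm² = 1.68×10⁻² m².
Side-by-side slabs ⇒ two capacitors in parallel, each spanning the full gap.
C₁ = κ₁ε₀A₁/d = 5.36 × 8.85×10⁻¹² × 7.38×10⁻³ / 1.91×10⁻⁴ = 1.83×10⁻⁹ F.
C₂ = κ₂ε₀A₂/d = 15.6 × 8.85×10⁻¹² × 9.44×10⁻³ / 1.91×10⁻⁴ = 6.82×10⁻⁹ F.
C = C₁ + C₂ = 8.65×10⁻⁹ F.

8.65 nF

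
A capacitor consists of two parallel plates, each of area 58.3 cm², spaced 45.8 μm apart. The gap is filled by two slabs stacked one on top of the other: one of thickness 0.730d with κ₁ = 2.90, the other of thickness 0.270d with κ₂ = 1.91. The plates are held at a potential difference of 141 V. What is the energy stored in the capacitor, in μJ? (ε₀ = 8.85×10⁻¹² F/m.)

A = 58.3 cm² = 5.83×10⁻³ m².
Stacked slabs ⇒ two capacitors in series, each with the full plate area.
C₁ = κ₁ε₀A/d₁ = 2.90 × 8.85×10⁻¹² × 5.83×10⁻³ / 3.34×10⁻⁵ = 4.48×10⁻⁹ F.
C₂ = κ₂ε₀A/d₂ = 1.91 × 8.85×10⁻¹² × 5.83×10⁻³ / 1.24×10⁻⁵ = 7.97×10⁻⁹ F.
C = (1/C₁ + 1/C₂)⁻¹ = 2.87×10⁻⁹ F.
U = ½CV² = ½ × 2.87×10⁻⁹ × (141)² = 2.85×10⁻⁵ J.

28.5 μJ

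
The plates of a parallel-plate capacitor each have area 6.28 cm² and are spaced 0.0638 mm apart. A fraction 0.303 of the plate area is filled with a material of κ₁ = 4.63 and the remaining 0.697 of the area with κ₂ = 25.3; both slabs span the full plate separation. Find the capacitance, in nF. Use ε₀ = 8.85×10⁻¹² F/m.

1.66 nF

A = 6.28 cm² = 6.28×10⁻⁴ m².
Side-by-side slabs ⇒ two capacitors in parallel, each spanning the full gap.
C₁ = κ₁ε₀A₁/d = 4.63 × 8.85×10⁻¹² × 1.90×10⁻⁴ / 6.38×10⁻⁵ = 1.22×10⁻¹⁰ F.
C₂ = κ₂ε₀A₂/d = 25.3 × 8.85×10⁻¹² × 4.38×10⁻⁴ / 6.38×10⁻⁵ = 1.54×10⁻⁹ F.
C = C₁ + C₂ = 1.66×10⁻⁹ F.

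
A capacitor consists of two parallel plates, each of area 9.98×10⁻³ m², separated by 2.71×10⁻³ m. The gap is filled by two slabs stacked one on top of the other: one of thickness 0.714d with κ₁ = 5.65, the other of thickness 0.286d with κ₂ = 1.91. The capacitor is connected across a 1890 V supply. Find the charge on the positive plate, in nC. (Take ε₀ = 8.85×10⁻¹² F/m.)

Q ≈ 223 nC

Stacked slabs ⇒ two capacitors in series, each with the full plate area.
C₁ = κ₁ε₀A/d₁ = 5.65 × 8.85×10⁻¹² × 9.98×10⁻³ / 1.93×10⁻³ = 2.58×10⁻¹⁰ F.
C₂ = κ₂ε₀A/d₂ = 1.91 × 8.85×10⁻¹² × 9.98×10⁻³ / 7.75×10⁻⁴ = 2.18×10⁻¹⁰ F.
C = (1/C₁ + 1/C₂)⁻¹ = 1.18×10⁻¹⁰ F.
Q = CV = 1.18×10⁻¹⁰ × 1890 = 2.23×10⁻⁷ C.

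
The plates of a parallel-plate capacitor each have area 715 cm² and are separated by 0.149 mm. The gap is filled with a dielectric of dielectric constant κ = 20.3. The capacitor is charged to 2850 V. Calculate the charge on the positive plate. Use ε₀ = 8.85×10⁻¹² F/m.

246 μC

A = 715 cm² = 7.15×10⁻² m².
C = κε₀A/d = 20.3 × 8.85×10⁻¹² × 7.15×10⁻² / 1.49×10⁻⁴ = 8.62×10⁻⁸ F.
Q = CV = 8.62×10⁻⁸ × 2850 = 2.46×10⁻⁴ C.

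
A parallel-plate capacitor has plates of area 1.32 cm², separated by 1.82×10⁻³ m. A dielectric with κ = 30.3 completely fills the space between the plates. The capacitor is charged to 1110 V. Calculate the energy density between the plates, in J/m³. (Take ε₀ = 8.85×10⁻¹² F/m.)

E = V/d = 1110 / 1.82×10⁻³ = 6.10×10⁵ V/m.
u = ½κε₀E² = ½ × 30.3 × 8.85×10⁻¹² × (6.10×10⁵)² = 49.9 J/m³.

49.9 J/m³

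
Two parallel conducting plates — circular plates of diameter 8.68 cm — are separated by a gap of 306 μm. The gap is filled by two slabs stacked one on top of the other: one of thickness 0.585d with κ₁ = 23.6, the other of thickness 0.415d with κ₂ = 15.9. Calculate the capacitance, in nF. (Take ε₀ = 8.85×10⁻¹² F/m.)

A = π(8.68/2 cm)² = 5.92×10⁻³ m².
Stacked slabs ⇒ two capacitors in series, each with the full plate area.
C₁ = κ₁ε₀A/d₁ = 23.6 × 8.85×10⁻¹² × 5.92×10⁻³ / 1.79×10⁻⁴ = 6.90×10⁻⁹ F.
C₂ = κ₂ε₀A/d₂ = 15.9 × 8.85×10⁻¹² × 5.92×10⁻³ / 1.27×10⁻⁴ = 6.56×10⁻⁹ F.
C = (1/C₁ + 1/C₂)⁻¹ = 3.36×10⁻⁹ F.

3.36 nF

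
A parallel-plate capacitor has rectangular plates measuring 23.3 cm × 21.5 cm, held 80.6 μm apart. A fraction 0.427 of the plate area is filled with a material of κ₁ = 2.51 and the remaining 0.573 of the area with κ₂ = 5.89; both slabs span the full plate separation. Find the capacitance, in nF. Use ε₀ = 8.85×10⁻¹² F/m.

A = 23.3 × 21.5 cm² = 5.01×10⁻² m².
Side-by-side slabs ⇒ two capacitors in parallel, each spanning the full gap.
C₁ = κ₁ε₀A₁/d = 2.51 × 8.85×10⁻¹² × 2.14×10⁻² / 8.06×10⁻⁵ = 5.90×10⁻⁹ F.
C₂ = κ₂ε₀A₂/d = 5.89 × 8.85×10⁻¹² × 2.87×10⁻² / 8.06×10⁻⁵ = 1.86×10⁻⁸ F.
C = C₁ + C₂ = 2.45×10⁻⁸ F.

24.5 nF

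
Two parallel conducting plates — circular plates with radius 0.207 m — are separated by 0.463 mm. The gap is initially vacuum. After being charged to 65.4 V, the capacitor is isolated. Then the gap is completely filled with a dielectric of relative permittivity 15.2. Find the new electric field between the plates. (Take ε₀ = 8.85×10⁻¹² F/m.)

A = π(0.207 m)² = 0.135 m².
Initially C₁ = ε₀A/d = 8.85×10⁻¹² × 0.135 / 4.63×10⁻⁴ = 2.57×10⁻⁹ F.
E₁ = 1.41×10⁵ V/m.
Isolated ⇒ Q is held fixed. V₂ = Q/C₂ = V₁/15.2; E = V/d, so E₂/E₁ = (V₂/V₁)(d₁/d₂) = 0.0658.
E₂ = 0.0658 × 1.41×10⁵ = 9.29×10³ V/m.

9.29 V/mm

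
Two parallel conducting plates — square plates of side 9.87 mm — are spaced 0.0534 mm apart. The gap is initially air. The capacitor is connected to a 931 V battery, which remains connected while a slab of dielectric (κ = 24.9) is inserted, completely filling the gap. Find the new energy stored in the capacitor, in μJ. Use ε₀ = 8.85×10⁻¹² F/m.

A = (9.87 mm)² = 9.74×10⁻⁵ m².
Initially C₁ = ε₀A/d = 8.85×10⁻¹² × 9.74×10⁻⁵ / 5.34×10⁻⁵ = 1.61×10⁻¹¹ F.
U₁ = 7.00×10⁻⁶ J.
Battery connected ⇒ V is held fixed. C₂ = 24.9 C₁ and U = ½CV², so U₂/U₁ = C₂/C₁ = 24.9.
U₂ = 24.9 × 7.00×10⁻⁶ = 1.74×10⁻⁴ J.

174 μJ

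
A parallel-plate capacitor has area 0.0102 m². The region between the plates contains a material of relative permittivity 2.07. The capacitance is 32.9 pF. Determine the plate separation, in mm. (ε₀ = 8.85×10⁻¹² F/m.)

d = κε₀A/C = 2.07 × 8.85×10⁻¹² × 1.02×10⁻² / 3.29×10⁻¹¹ = 5.68×10⁻³ m.

5.68 mm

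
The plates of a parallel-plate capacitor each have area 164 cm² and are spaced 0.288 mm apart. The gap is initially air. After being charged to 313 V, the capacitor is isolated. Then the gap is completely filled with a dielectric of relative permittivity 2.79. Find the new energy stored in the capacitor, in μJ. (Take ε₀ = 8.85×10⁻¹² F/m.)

U ≈ 8.85 μJ

A = 164 cm² = 1.64×10⁻² m².
Initially C₁ = ε₀A/d = 8.85×10⁻¹² × 1.64×10⁻² / 2.88×10⁻⁴ = 5.04×10⁻¹⁰ F.
U₁ = 2.47×10⁻⁵ J.
Isolated ⇒ Q is held fixed. C₂ = 2.79 C₁ and U = Q²/(2C), so U₂/U₁ = C₁/C₂ = 0.358.
U₂ = 0.358 × 2.47×10⁻⁵ = 8.85×10⁻⁶ J.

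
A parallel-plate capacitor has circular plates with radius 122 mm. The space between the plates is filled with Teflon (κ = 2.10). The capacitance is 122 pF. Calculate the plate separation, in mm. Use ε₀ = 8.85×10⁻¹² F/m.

A = π(122 mm)² = 4.68×10⁻² m².
d = κε₀A/C = 2.10 × 8.85×10⁻¹² × 4.68×10⁻² / 1.22×10⁻¹⁰ = 7.12×10⁻³ m.

d ≈ 7.12 mm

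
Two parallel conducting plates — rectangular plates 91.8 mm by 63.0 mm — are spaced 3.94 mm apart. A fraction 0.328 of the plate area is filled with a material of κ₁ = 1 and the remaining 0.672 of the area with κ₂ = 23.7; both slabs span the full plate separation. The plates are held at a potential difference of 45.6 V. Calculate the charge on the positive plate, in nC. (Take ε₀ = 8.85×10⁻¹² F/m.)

A = 91.8 × 63.0 mm² = 5.78×10⁻³ m².
Side-by-side slabs ⇒ two capacitors in parallel, each spanning the full gap.
C₁ = κ₁ε₀A₁/d = 1.00 × 8.85×10⁻¹² × 1.90×10⁻³ / 3.94×10⁻³ = 4.26×10⁻¹² F.
C₂ = κ₂ε₀A₂/d = 23.7 × 8.85×10⁻¹² × 3.89×10⁻³ / 3.94×10⁻³ = 2.07×10⁻¹⁰ F.
C = C₁ + C₂ = 2.11×10⁻¹⁰ F.
Q = CV = 2.11×10⁻¹⁰ × 45.6 = 9.63×10⁻⁹ C.

Q ≈ 9.63 nC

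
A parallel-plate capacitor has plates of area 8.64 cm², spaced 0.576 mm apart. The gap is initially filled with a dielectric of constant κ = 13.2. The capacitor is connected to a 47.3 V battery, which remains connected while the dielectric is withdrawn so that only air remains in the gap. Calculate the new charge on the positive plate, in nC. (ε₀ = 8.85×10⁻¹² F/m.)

Q ≈ 0.628 nC

A = 8.64 cm² = 8.64×10⁻⁴ m².
Initially C₁ = κε₀A/d = 13.2 × 8.85×10⁻¹² × 8.64×10⁻⁴ / 5.76×10⁻⁴ = 1.75×10⁻¹⁰ F.
Q₁ = 8.29×10⁻⁹ C.
Battery connected ⇒ V is held fixed. C₂ = 0.0758 C₁ and Q = CV, so Q₂/Q₁ = C₂/C₁ = 0.0758.
Q₂ = 0.0758 × 8.29×10⁻⁹ = 6.28×10⁻¹⁰ C.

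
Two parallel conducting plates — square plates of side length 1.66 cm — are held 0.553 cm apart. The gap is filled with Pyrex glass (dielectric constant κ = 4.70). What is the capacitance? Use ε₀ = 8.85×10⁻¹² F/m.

2.07 pF

A = (1.66 cm)² = 2.76×10⁻⁴ m².
C = κε₀A/d = 4.70 × 8.85×10⁻¹² × 2.76×10⁻⁴ / 5.53×10⁻³ = 2.07×10⁻¹² F.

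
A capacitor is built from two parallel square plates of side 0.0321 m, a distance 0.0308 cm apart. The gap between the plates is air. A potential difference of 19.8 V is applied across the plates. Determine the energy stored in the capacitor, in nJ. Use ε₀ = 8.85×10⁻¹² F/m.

A = (0.0321 m)² = 1.03×10⁻³ m².
C = ε₀A/d = 8.85×10⁻¹² × 1.03×10⁻³ / 3.08×10⁻⁴ = 2.96×10⁻¹¹ F.
U = ½CV² = ½ × 2.96×10⁻¹¹ × (19.8)² = 5.80×10⁻⁹ J.

U ≈ 5.80 nJ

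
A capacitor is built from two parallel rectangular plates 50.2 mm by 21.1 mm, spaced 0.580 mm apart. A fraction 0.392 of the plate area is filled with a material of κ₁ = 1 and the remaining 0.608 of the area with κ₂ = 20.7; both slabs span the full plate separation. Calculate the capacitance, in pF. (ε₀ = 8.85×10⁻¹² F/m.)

C ≈ 210 pF

A = 50.2 × 21.1 mm² = 1.06×10⁻³ m².
Side-by-side slabs ⇒ two capacitors in parallel, each spanning the full gap.
C₁ = κ₁ε₀A₁/d = 1.00 × 8.85×10⁻¹² × 4.15×10⁻⁴ / 5.80×10⁻⁴ = 6.34×10⁻¹² F.
C₂ = κ₂ε₀A₂/d = 20.7 × 8.85×10⁻¹² × 6.44×10⁻⁴ / 5.80×10⁻⁴ = 2.03×10⁻¹⁰ F.
C = C₁ + C₂ = 2.10×10⁻¹⁰ F.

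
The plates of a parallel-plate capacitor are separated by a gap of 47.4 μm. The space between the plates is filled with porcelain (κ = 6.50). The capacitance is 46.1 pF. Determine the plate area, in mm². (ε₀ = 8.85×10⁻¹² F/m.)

A = Cd/(κε₀) = 4.61×10⁻¹¹ × 4.74×10⁻⁵ / (6.50 × 8.85×10⁻¹²) = 3.80×10⁻⁵ m².

A ≈ 38.0 mm²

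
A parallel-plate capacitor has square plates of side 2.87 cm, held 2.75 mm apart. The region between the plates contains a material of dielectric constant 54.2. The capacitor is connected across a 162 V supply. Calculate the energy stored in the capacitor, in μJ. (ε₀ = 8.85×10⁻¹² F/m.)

U ≈ 1.89 μJ

A = (2.87 cm)² = 8.24×10⁻⁴ m².
C = κε₀A/d = 54.2 × 8.85×10⁻¹² × 8.24×10⁻⁴ / 2.75×10⁻³ = 1.44×10⁻¹⁰ F.
U = ½CV² = ½ × 1.44×10⁻¹⁰ × (162)² = 1.89×10⁻⁶ J.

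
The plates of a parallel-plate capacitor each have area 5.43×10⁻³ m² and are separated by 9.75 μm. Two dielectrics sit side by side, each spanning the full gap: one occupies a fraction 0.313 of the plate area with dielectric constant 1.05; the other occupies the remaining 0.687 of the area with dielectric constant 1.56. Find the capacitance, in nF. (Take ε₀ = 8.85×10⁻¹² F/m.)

Side-by-side slabs ⇒ two capacitors in parallel, each spanning the full gap.
C₁ = κ₁ε₀A₁/d = 1.05 × 8.85×10⁻¹² × 1.70×10⁻³ / 9.75×10⁻⁶ = 1.62×10⁻⁹ F.
C₂ = κ₂ε₀A₂/d = 1.56 × 8.85×10⁻¹² × 3.73×10⁻³ / 9.75×10⁻⁶ = 5.28×10⁻⁹ F.
C = C₁ + C₂ = 6.90×10⁻⁹ F.

6.90 nF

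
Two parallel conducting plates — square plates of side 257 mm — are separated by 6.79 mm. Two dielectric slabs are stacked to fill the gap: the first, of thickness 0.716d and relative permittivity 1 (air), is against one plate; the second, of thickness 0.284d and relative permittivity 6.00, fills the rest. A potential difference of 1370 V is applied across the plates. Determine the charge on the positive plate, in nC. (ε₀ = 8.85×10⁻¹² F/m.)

A = (257 mm)² = 6.60×10⁻² m².
Stacked slabs ⇒ two capacitors in series, each with the full plate area.
C₁ = κ₁ε₀A/d₁ = 1.00 × 8.85×10⁻¹² × 6.60×10⁻² / 4.86×10⁻³ = 1.20×10⁻¹⁰ F.
C₂ = κ₂ε₀A/d₂ = 6.00 × 8.85×10⁻¹² × 6.60×10⁻² / 1.93×10⁻³ = 1.82×10⁻⁹ F.
C = (1/C₁ + 1/C₂)⁻¹ = 1.13×10⁻¹⁰ F.
Q = CV = 1.13×10⁻¹⁰ × 1370 = 1.55×10⁻⁷ C.

155 nC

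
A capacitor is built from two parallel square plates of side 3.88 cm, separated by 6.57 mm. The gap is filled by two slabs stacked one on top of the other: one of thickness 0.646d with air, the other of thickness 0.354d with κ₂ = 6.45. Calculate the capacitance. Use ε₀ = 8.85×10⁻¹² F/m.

C ≈ 2.89 pF

A = (3.88 cm)² = 1.51×10⁻³ m².
Stacked slabs ⇒ two capacitors in series, each with the full plate area.
C₁ = κ₁ε₀A/d₁ = 1.00 × 8.85×10⁻¹² × 1.51×10⁻³ / 4.24×10⁻³ = 3.14×10⁻¹² F.
C₂ = κ₂ε₀A/d₂ = 6.45 × 8.85×10⁻¹² × 1.51×10⁻³ / 2.33×10⁻³ = 3.69×10⁻¹¹ F.
C = (1/C₁ + 1/C₂)⁻¹ = 2.89×10⁻¹² F.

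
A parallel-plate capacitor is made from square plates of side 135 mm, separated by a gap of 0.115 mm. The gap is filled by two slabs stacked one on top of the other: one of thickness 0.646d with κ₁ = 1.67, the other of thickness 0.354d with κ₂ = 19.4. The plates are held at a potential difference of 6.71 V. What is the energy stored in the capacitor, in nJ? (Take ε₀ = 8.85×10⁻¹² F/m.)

U ≈ 77.9 nJ

A = (135 mm)² = 1.82×10⁻² m².
Stacked slabs ⇒ two capacitors in series, each with the full plate area.
C₁ = κ₁ε₀A/d₁ = 1.67 × 8.85×10⁻¹² × 1.82×10⁻² / 7.43×10⁻⁵ = 3.63×10⁻⁹ F.
C₂ = κ₂ε₀A/d₂ = 19.4 × 8.85×10⁻¹² × 1.82×10⁻² / 4.07×10⁻⁵ = 7.69×10⁻⁸ F.
C = (1/C₁ + 1/C₂)⁻¹ = 3.46×10⁻⁹ F.
U = ½CV² = ½ × 3.46×10⁻⁹ × (6.71)² = 7.79×10⁻⁸ J.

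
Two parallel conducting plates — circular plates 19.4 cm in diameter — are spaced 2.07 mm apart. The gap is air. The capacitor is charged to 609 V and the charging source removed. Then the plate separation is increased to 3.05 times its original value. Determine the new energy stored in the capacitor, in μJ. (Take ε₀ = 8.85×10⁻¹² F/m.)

A = π(19.4/2 cm)² = 2.96×10⁻² m².
Initially C₁ = ε₀A/d = 8.85×10⁻¹² × 2.96×10⁻² / 2.07×10⁻³ = 1.26×10⁻¹⁰ F.
U₁ = 2.34×10⁻⁵ J.
Isolated ⇒ Q is held fixed. C₂ = 0.328 C₁ and U = Q²/(2C), so U₂/U₁ = C₁/C₂ = 3.05.
U₂ = 3.05 × 2.34×10⁻⁵ = 7.15×10⁻⁵ J.

U ≈ 71.5 μJ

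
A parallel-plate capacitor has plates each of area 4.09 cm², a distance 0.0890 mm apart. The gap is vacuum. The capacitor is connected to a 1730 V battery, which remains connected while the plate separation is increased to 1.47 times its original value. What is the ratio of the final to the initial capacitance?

C = ε₀A/d scales as 1/d, so C₂/C₁ = d₁/d₂ = 1/1.47 = 0.680.

C₂/C₁ ≈ 0.680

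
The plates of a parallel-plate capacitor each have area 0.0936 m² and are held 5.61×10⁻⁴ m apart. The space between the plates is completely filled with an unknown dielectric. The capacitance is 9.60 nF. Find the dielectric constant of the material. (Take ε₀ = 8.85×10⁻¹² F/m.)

6.50

κ = Cd/(ε₀A) = 9.60×10⁻⁹ × 5.61×10⁻⁴ / (8.85×10⁻¹² × 9.36×10⁻²) = 6.50.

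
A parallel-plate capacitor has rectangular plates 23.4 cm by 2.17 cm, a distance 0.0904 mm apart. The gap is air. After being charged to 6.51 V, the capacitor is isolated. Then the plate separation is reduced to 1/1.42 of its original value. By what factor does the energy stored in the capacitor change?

Isolated ⇒ Q is held fixed.
C₂ = 1.42 C₁ and U = Q²/(2C), so U₂/U₁ = C₁/C₂ = 0.704.

0.704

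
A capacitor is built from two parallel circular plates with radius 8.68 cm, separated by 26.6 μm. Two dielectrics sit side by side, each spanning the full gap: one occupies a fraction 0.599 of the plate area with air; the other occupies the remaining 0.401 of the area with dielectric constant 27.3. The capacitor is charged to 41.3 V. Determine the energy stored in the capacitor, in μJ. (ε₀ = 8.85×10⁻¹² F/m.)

U ≈ 77.5 μJ

A = π(8.68 cm)² = 2.37×10⁻² m².
Side-by-side slabs ⇒ two capacitors in parallel, each spanning the full gap.
C₁ = κ₁ε₀A₁/d = 1.00 × 8.85×10⁻¹² × 1.42×10⁻² / 2.66×10⁻⁵ = 4.72×10⁻⁹ F.
C₂ = κ₂ε₀A₂/d = 27.3 × 8.85×10⁻¹² × 9.49×10⁻³ / 2.66×10⁻⁵ = 8.62×10⁻⁸ F.
C = C₁ + C₂ = 9.09×10⁻⁸ F.
U = ½CV² = ½ × 9.09×10⁻⁸ × (41.3)² = 7.75×10⁻⁵ J.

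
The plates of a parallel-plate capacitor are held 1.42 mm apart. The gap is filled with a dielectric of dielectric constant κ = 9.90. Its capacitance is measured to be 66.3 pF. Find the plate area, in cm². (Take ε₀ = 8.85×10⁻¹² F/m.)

A ≈ 10.7 cm²

A = Cd/(κε₀) = 6.63×10⁻¹¹ × 1.42×10⁻³ / (9.90 × 8.85×10⁻¹²) = 1.07×10⁻³ m².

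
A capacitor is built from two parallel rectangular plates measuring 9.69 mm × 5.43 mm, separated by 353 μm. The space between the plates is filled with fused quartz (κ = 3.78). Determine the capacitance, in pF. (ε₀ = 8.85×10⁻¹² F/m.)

4.99 pF

A = 9.69 × 5.43 mm² = 5.26×10⁻⁵ m².
C = κε₀A/d = 3.78 × 8.85×10⁻¹² × 5.26×10⁻⁵ / 3.53×10⁻⁴ = 4.99×10⁻¹² F.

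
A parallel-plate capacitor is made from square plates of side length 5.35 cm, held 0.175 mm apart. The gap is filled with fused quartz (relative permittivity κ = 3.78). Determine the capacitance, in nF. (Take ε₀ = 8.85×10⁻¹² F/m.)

0.547 nF

A = (5.35 cm)² = 2.86×10⁻³ m².
C = κε₀A/d = 3.78 × 8.85×10⁻¹² × 2.86×10⁻³ / 1.75×10⁻⁴ = 5.47×10⁻¹⁰ F.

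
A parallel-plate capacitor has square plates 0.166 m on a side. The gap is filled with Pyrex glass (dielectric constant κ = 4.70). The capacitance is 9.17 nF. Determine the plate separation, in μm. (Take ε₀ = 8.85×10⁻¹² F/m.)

A = (0.166 m)² = 2.76×10⁻² m².
d = κε₀A/C = 4.70 × 8.85×10⁻¹² × 2.76×10⁻² / 9.17×10⁻⁹ = 1.25×10⁻⁴ m.

125 μm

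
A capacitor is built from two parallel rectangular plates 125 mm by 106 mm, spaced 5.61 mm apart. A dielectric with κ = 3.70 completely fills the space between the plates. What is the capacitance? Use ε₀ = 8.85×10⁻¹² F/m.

C ≈ 77.3 pF

A = 125 × 106 mm² = 1.32×10⁻² m².
C = κε₀A/d = 3.70 × 8.85×10⁻¹² × 1.32×10⁻² / 5.61×10⁻³ = 7.73×10⁻¹¹ F.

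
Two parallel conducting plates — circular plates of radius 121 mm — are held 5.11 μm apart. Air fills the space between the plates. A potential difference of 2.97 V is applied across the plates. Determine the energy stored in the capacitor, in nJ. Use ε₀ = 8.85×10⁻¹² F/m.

351 nJ

A = π(121 mm)² = 4.60×10⁻² m².
C = ε₀A/d = 8.85×10⁻¹² × 4.60×10⁻² / 5.11×10⁻⁶ = 7.97×10⁻⁸ F.
U = ½CV² = ½ × 7.97×10⁻⁸ × (2.97)² = 3.51×10⁻⁷ J.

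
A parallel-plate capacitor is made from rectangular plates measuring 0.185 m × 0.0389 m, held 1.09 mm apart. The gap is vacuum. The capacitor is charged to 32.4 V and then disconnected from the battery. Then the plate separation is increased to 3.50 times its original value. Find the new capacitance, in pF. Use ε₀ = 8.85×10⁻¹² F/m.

C ≈ 16.7 pF

A = 0.185 × 0.0389 m² = 7.20×10⁻³ m².
Initially C₁ = ε₀A/d = 8.85×10⁻¹² × 7.20×10⁻³ / 1.09×10⁻³ = 5.84×10⁻¹¹ F.
C = ε₀A/d scales as 1/d, so C₂/C₁ = d₁/d₂ = 1/3.50 = 0.286.
C₂ = 0.286 × 5.84×10⁻¹¹ = 1.67×10⁻¹¹ F.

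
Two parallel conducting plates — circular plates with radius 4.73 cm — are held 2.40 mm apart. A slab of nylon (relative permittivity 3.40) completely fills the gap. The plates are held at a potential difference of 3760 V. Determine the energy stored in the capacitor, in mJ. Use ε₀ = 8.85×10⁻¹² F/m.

A = π(4.73 cm)² = 7.03×10⁻³ m².
C = κε₀A/d = 3.40 × 8.85×10⁻¹² × 7.03×10⁻³ / 2.40×10⁻³ = 8.81×10⁻¹¹ F.
U = ½CV² = ½ × 8.81×10⁻¹¹ × (3760)² = 6.23×10⁻⁴ J.

0.623 mJ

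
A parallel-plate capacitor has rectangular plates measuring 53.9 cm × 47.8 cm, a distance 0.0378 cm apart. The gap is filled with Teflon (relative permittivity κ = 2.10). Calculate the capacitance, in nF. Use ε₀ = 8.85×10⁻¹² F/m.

A = 53.9 × 47.8 cm² = 0.258 m².
C = κε₀A/d = 2.10 × 8.85×10⁻¹² × 0.258 / 3.78×10⁻⁴ = 1.27×10⁻⁸ F.

C ≈ 12.7 nF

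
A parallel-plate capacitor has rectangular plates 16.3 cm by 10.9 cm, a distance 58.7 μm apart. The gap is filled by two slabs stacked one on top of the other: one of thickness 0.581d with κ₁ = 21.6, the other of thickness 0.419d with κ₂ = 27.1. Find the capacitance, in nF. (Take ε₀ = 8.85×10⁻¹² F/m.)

C ≈ 63.2 nF

A = 16.3 × 10.9 cm² = 1.78×10⁻² m².
Stacked slabs ⇒ two capacitors in series, each with the full plate area.
C₁ = κ₁ε₀A/d₁ = 21.6 × 8.85×10⁻¹² × 1.78×10⁻² / 3.41×10⁻⁵ = 9.96×10⁻⁸ F.
C₂ = κ₂ε₀A/d₂ = 27.1 × 8.85×10⁻¹² × 1.78×10⁻² / 2.46×10⁻⁵ = 1.73×10⁻⁷ F.
C = (1/C₁ + 1/C₂)⁻¹ = 6.32×10⁻⁸ F.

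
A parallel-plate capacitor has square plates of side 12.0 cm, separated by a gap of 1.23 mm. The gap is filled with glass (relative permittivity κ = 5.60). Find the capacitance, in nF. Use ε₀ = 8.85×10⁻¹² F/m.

C ≈ 0.580 nF

A = (12.0 cm)² = 1.44×10⁻² m².
C = κε₀A/d = 5.60 × 8.85×10⁻¹² × 1.44×10⁻² / 1.23×10⁻³ = 5.80×10⁻¹⁰ F.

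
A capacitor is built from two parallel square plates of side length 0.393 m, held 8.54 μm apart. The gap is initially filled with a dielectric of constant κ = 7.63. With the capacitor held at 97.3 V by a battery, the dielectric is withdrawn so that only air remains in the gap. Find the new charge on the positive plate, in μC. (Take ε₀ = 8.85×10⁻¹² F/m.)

Q ≈ 15.6 μC

A = (0.393 m)² = 0.154 m².
Initially C₁ = κε₀A/d = 7.63 × 8.85×10⁻¹² × 0.154 / 8.54×10⁻⁶ = 1.22×10⁻⁶ F.
Q₁ = 1.19×10⁻⁴ C.
Battery connected ⇒ V is held fixed. C₂ = 0.131 C₁ and Q = CV, so Q₂/Q₁ = C₂/C₁ = 0.131.
Q₂ = 0.131 × 1.19×10⁻⁴ = 1.56×10⁻⁵ C.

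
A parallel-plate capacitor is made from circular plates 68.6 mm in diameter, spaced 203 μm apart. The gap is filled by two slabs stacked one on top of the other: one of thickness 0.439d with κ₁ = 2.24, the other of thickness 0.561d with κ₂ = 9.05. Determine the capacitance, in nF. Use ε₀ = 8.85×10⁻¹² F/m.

A = π(68.6/2 mm)² = 3.70×10⁻³ m².
Stacked slabs ⇒ two capacitors in series, each with the full plate area.
C₁ = κ₁ε₀A/d₁ = 2.24 × 8.85×10⁻¹² × 3.70×10⁻³ / 8.91×10⁻⁵ = 8.22×10⁻¹⁰ F.
C₂ = κ₂ε₀A/d₂ = 9.05 × 8.85×10⁻¹² × 3.70×10⁻³ / 1.14×10⁻⁴ = 2.60×10⁻⁹ F.
C = (1/C₁ + 1/C₂)⁻¹ = 6.25×10⁻¹⁰ F.

C ≈ 0.625 nF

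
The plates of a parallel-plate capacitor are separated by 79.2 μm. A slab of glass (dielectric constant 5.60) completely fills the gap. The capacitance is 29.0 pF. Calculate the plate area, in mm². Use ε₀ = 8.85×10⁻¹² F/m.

A ≈ 46.3 mm²

A = Cd/(κε₀) = 2.90×10⁻¹¹ × 7.92×10⁻⁵ / (5.60 × 8.85×10⁻¹²) = 4.63×10⁻⁵ m².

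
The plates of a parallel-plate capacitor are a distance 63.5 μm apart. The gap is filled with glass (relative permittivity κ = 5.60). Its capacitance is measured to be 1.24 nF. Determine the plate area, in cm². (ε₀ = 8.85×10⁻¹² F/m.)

A = Cd/(κε₀) = 1.24×10⁻⁹ × 6.35×10⁻⁵ / (5.60 × 8.85×10⁻¹²) = 1.59×10⁻³ m².

A ≈ 15.9 cm²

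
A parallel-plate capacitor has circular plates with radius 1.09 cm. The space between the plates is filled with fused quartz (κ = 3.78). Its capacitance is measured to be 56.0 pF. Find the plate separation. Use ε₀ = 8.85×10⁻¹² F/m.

A = π(1.09 cm)² = 3.73×10⁻⁴ m².
d = κε₀A/C = 3.78 × 8.85×10⁻¹² × 3.73×10⁻⁴ / 5.60×10⁻¹¹ = 2.23×10⁻⁴ m.

223 μm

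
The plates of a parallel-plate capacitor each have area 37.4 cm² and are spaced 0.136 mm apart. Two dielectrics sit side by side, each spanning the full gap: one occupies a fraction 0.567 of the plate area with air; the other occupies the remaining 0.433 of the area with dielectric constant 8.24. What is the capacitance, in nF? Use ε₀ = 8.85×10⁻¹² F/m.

1.01 nF

A = 37.4 cm² = 3.74×10⁻³ m².
Side-by-side slabs ⇒ two capacitors in parallel, each spanning the full gap.
C₁ = κ₁ε₀A₁/d = 1.00 × 8.85×10⁻¹² × 2.12×10⁻³ / 1.36×10⁻⁴ = 1.38×10⁻¹⁰ F.
C₂ = κ₂ε₀A₂/d = 8.24 × 8.85×10⁻¹² × 1.62×10⁻³ / 1.36×10⁻⁴ = 8.68×10⁻¹⁰ F.
C = C₁ + C₂ = 1.01×10⁻⁹ F.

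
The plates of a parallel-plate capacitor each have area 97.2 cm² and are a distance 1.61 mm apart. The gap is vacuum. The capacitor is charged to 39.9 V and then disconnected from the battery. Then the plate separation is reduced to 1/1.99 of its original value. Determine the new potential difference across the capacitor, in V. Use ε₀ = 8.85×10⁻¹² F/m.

V ≈ 20.1 V

A = 97.2 cm² = 9.72×10⁻³ m².
Initially C₁ = ε₀A/d = 8.85×10⁻¹² × 9.72×10⁻³ / 1.61×10⁻³ = 5.34×10⁻¹¹ F.
V₁ = 39.9 V.
Isolated ⇒ Q is held fixed. C₂ = 1.99 C₁ and V = Q/C, so V₂/V₁ = C₁/C₂ = 0.503.
V₂ = 0.503 × 39.9 = 20.1 V.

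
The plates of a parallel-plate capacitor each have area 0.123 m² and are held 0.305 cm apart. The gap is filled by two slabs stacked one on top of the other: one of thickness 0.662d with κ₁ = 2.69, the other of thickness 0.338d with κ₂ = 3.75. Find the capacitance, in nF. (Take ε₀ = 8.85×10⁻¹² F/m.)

C ≈ 1.06 nF

Stacked slabs ⇒ two capacitors in series, each with the full plate area.
C₁ = κ₁ε₀A/d₁ = 2.69 × 8.85×10⁻¹² × 0.123 / 2.02×10⁻³ = 1.45×10⁻⁹ F.
C₂ = κ₂ε₀A/d₂ = 3.75 × 8.85×10⁻¹² × 0.123 / 1.03×10⁻³ = 3.96×10⁻⁹ F.
C = (1/C₁ + 1/C₂)⁻¹ = 1.06×10⁻⁹ F.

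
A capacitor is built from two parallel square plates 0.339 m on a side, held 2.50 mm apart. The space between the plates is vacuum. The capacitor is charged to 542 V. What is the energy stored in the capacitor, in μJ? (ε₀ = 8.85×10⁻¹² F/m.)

59.8 μJ

A = (0.339 m)² = 0.115 m².
C = ε₀A/d = 8.85×10⁻¹² × 0.115 / 2.50×10⁻³ = 4.07×10⁻¹⁰ F.
U = ½CV² = ½ × 4.07×10⁻¹⁰ × (542)² = 5.98×10⁻⁵ J.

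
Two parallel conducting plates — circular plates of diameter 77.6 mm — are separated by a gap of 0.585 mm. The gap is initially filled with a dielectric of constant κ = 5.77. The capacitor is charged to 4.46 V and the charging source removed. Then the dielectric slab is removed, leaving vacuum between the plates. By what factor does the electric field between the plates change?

E₂/E₁ ≈ 5.77

Isolated ⇒ Q is held fixed.
V₂ = Q/C₂ = V₁/0.173; E = V/d, so E₂/E₁ = (V₂/V₁)(d₁/d₂) = 5.77.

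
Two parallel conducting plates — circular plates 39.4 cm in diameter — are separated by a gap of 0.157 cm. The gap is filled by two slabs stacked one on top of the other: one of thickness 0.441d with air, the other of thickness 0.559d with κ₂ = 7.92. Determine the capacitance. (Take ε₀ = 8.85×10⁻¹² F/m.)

1.34 nF

A = π(39.4/2 cm)² = 0.122 m².
Stacked slabs ⇒ two capacitors in series, each with the full plate area.
C₁ = κ₁ε₀A/d₁ = 1.00 × 8.85×10⁻¹² × 0.122 / 6.92×10⁻⁴ = 1.56×10⁻⁹ F.
C₂ = κ₂ε₀A/d₂ = 7.92 × 8.85×10⁻¹² × 0.122 / 8.78×10⁻⁴ = 9.74×10⁻⁹ F.
C = (1/C₁ + 1/C₂)⁻¹ = 1.34×10⁻⁹ F.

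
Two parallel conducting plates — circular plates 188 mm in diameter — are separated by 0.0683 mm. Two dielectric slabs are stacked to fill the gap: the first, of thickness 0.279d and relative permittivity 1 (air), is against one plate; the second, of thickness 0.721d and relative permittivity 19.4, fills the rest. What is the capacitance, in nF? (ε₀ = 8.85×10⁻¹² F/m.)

A = π(188/2 mm)² = 2.78×10⁻² m².
Stacked slabs ⇒ two capacitors in series, each with the full plate area.
C₁ = κ₁ε₀A/d₁ = 1.00 × 8.85×10⁻¹² × 2.78×10⁻² / 1.91×10⁻⁵ = 1.29×10⁻⁸ F.
C₂ = κ₂ε₀A/d₂ = 19.4 × 8.85×10⁻¹² × 2.78×10⁻² / 4.92×10⁻⁵ = 9.68×10⁻⁸ F.
C = (1/C₁ + 1/C₂)⁻¹ = 1.14×10⁻⁸ F.

11.4 nF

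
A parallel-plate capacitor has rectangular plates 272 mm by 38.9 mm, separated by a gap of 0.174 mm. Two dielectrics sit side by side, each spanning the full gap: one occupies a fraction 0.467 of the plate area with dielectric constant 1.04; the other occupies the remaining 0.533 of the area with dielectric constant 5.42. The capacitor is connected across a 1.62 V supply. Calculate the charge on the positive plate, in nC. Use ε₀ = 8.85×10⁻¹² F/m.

Q ≈ 2.94 nC

A = 272 × 38.9 mm² = 1.06×10⁻² m².
Side-by-side slabs ⇒ two capacitors in parallel, each spanning the full gap.
C₁ = κ₁ε₀A₁/d = 1.04 × 8.85×10⁻¹² × 4.94×10⁻³ / 1.74×10⁻⁴ = 2.61×10⁻¹⁰ F.
C₂ = κ₂ε₀A₂/d = 5.42 × 8.85×10⁻¹² × 5.64×10⁻³ / 1.74×10⁻⁴ = 1.55×10⁻⁹ F.
C = C₁ + C₂ = 1.82×10⁻⁹ F.
Q = CV = 1.82×10⁻⁹ × 1.62 = 2.94×10⁻⁹ C.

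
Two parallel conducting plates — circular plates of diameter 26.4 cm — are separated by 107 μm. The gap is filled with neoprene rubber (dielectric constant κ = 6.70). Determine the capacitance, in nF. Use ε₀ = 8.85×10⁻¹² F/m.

C ≈ 30.3 nF

A = π(26.4/2 cm)² = 5.47×10⁻² m².
C = κε₀A/d = 6.70 × 8.85×10⁻¹² × 5.47×10⁻² / 1.07×10⁻⁴ = 3.03×10⁻⁸ F.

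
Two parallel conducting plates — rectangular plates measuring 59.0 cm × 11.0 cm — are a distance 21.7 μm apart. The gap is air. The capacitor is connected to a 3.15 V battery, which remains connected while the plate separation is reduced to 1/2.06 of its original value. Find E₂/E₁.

Battery connected ⇒ V is held fixed.
E = V/d, so E₂/E₁ = d₁/d₂ = 2.06.

E₂/E₁ ≈ 2.06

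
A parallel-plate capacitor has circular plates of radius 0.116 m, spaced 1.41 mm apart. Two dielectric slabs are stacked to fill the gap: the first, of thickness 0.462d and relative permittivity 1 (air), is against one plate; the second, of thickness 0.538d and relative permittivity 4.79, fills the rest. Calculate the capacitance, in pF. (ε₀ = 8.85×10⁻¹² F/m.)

A = π(0.116 m)² = 4.23×10⁻² m².
Stacked slabs ⇒ two capacitors in series, each with the full plate area.
C₁ = κ₁ε₀A/d₁ = 1.00 × 8.85×10⁻¹² × 4.23×10⁻² / 6.51×10⁻⁴ = 5.74×10⁻¹⁰ F.
C₂ = κ₂ε₀A/d₂ = 4.79 × 8.85×10⁻¹² × 4.23×10⁻² / 7.59×10⁻⁴ = 2.36×10⁻⁹ F.
C = (1/C₁ + 1/C₂)⁻¹ = 4.62×10⁻¹⁰ F.

462 pF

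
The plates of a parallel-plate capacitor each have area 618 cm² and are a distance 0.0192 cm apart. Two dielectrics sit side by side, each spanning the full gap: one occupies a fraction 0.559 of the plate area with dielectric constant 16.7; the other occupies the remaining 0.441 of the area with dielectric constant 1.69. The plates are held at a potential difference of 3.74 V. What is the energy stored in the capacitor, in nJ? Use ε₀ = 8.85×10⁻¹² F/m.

A = 618 cm² = 6.18×10⁻² m².
Side-by-side slabs ⇒ two capacitors in parallel, each spanning the full gap.
C₁ = κ₁ε₀A₁/d = 16.7 × 8.85×10⁻¹² × 3.45×10⁻² / 1.92×10⁻⁴ = 2.66×10⁻⁸ F.
C₂ = κ₂ε₀A₂/d = 1.69 × 8.85×10⁻¹² × 2.73×10⁻² / 1.92×10⁻⁴ = 2.12×10⁻⁹ F.
C = C₁ + C₂ = 2.87×10⁻⁸ F.
U = ½CV² = ½ × 2.87×10⁻⁸ × (3.74)² = 2.01×10⁻⁷ J.

201 nJ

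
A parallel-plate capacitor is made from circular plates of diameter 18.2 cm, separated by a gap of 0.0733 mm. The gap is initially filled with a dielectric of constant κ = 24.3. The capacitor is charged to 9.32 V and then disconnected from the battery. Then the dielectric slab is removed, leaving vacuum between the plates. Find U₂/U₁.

Isolated ⇒ Q is held fixed.
C₂ = 0.0412 C₁ and U = Q²/(2C), so U₂/U₁ = C₁/C₂ = 24.3.

U₂/U₁ ≈ 24.3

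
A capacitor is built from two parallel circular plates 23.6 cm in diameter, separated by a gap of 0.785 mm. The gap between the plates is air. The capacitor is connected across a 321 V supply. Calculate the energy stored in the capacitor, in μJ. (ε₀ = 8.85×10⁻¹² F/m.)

A = π(23.6/2 cm)² = 4.37×10⁻² m².
C = ε₀A/d = 8.85×10⁻¹² × 4.37×10⁻² / 7.85×10⁻⁴ = 4.93×10⁻¹⁰ F.
U = ½CV² = ½ × 4.93×10⁻¹⁰ × (321)² = 2.54×10⁻⁵ J.

25.4 μJ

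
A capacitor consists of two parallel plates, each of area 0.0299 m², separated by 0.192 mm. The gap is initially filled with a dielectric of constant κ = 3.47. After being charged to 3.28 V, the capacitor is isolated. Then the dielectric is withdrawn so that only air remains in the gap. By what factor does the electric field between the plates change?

Isolated ⇒ Q is held fixed.
V₂ = Q/C₂ = V₁/0.288; E = V/d, so E₂/E₁ = (V₂/V₁)(d₁/d₂) = 3.47.

E₂/E₁ ≈ 3.47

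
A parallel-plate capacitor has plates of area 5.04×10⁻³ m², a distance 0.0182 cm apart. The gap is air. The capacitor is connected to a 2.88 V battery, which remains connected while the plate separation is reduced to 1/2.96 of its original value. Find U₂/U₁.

U₂/U₁ ≈ 2.96

Battery connected ⇒ V is held fixed.
C₂ = 2.96 C₁ and U = ½CV², so U₂/U₁ = C₂/C₁ = 2.96.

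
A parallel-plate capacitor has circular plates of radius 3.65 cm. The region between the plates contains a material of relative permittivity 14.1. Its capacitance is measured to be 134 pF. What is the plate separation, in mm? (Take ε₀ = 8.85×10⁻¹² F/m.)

A = π(3.65 cm)² = 4.19×10⁻³ m².
d = κε₀A/C = 14.1 × 8.85×10⁻¹² × 4.19×10⁻³ / 1.34×10⁻¹⁰ = 3.90×10⁻³ m.

3.90 mm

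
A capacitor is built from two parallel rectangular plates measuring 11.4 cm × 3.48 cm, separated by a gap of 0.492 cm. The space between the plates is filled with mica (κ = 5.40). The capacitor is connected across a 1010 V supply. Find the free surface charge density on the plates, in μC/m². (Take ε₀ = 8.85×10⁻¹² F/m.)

A = 11.4 × 3.48 cm² = 3.97×10⁻³ m².
C = κε₀A/d = 5.40 × 8.85×10⁻¹² × 3.97×10⁻³ / 4.92×10⁻³ = 3.85×10⁻¹¹ F.
σ = Q/A = CV/A = 3.85×10⁻¹¹ × 1010 / 3.97×10⁻³ = 9.81×10⁻⁶ C/m².

σ ≈ 9.81 μC/m²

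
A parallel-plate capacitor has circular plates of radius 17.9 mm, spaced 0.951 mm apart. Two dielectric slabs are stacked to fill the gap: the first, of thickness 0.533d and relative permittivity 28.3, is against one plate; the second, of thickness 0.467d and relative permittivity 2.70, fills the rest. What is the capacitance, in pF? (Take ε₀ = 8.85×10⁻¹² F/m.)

C ≈ 48.8 pF

A = π(17.9 mm)² = 1.01×10⁻³ m².
Stacked slabs ⇒ two capacitors in series, each with the full plate area.
C₁ = κ₁ε₀A/d₁ = 28.3 × 8.85×10⁻¹² × 1.01×10⁻³ / 5.07×10⁻⁴ = 4.97×10⁻¹⁰ F.
C₂ = κ₂ε₀A/d₂ = 2.70 × 8.85×10⁻¹² × 1.01×10⁻³ / 4.44×10⁻⁴ = 5.42×10⁻¹¹ F.
C = (1/C₁ + 1/C₂)⁻¹ = 4.88×10⁻¹¹ F.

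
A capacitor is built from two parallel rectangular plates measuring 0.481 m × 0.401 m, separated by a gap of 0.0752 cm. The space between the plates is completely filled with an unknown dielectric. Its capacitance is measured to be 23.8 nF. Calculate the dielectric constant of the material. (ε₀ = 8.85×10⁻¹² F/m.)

κ ≈ 10.5

A = 0.481 × 0.401 m² = 0.193 m².
κ = Cd/(ε₀A) = 2.38×10⁻⁸ × 7.52×10⁻⁴ / (8.85×10⁻¹² × 0.193) = 10.5.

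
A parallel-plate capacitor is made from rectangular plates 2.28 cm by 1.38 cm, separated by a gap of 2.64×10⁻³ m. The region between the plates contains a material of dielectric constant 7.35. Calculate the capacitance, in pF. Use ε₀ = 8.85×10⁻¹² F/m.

A = 2.28 × 1.38 cm² = 3.15×10⁻⁴ m².
C = κε₀A/d = 7.35 × 8.85×10⁻¹² × 3.15×10⁻⁴ / 2.64×10⁻³ = 7.75×10⁻¹² F.

C ≈ 7.75 pF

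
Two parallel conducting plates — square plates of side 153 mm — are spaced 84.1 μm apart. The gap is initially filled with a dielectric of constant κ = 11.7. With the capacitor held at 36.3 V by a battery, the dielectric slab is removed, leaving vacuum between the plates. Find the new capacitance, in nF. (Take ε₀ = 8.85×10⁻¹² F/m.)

2.46 nF

A = (153 mm)² = 2.34×10⁻² m².
Initially C₁ = κε₀A/d = 11.7 × 8.85×10⁻¹² × 2.34×10⁻² / 8.41×10⁻⁵ = 2.88×10⁻⁸ F.
C = κε₀A/d scales with κ, so C₂/C₁ = 1/κ = 1/11.7 = 0.0855.
C₂ = 0.0855 × 2.88×10⁻⁸ = 2.46×10⁻⁹ F.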